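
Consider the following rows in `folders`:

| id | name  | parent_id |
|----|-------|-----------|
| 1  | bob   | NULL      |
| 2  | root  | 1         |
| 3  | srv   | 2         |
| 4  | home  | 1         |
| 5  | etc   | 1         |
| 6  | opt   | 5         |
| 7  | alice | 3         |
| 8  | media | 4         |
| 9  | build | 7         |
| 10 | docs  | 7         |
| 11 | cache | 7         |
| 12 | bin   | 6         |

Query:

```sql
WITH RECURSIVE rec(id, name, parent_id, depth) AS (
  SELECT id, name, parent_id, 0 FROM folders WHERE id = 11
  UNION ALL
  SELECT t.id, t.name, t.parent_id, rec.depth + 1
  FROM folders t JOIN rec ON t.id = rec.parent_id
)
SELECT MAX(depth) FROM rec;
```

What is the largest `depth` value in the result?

Base: id=11 (cache), parent_id=7, depth 0.
Iteration 1: join on id=7 -> alice (id 7, parent_id=3, depth 1).
Iteration 2: join on id=3 -> srv (id 3, parent_id=2, depth 2).
Iteration 3: join on id=2 -> root (id 2, parent_id=1, depth 3).
Iteration 4: join on id=1 -> bob (id 1, parent_id=NULL, depth 4).
Iteration 5: parent_id is NULL; no match; recursion stops.
depth values: 0, 1, 2, 3, 4; the maximum is 4.

4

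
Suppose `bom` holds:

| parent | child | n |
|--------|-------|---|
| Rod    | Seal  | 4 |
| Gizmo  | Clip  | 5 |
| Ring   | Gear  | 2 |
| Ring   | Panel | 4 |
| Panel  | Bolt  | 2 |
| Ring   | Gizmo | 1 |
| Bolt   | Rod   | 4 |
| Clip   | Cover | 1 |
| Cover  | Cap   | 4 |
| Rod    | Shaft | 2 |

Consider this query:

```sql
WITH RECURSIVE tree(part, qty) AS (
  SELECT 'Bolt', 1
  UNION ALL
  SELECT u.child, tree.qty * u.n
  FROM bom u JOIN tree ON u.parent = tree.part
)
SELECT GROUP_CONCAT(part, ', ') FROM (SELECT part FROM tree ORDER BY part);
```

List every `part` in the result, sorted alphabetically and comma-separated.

Base: (Bolt, qty=1).
Iteration 1: components of {Bolt} -> Rod = 1*4 = 4.
Iteration 2: components of {Rod} -> Seal = 4*4 = 16, Shaft = 4*2 = 8.
Iteration 3: no further components; recursion stops.

Bolt, Rod, Seal, Shaft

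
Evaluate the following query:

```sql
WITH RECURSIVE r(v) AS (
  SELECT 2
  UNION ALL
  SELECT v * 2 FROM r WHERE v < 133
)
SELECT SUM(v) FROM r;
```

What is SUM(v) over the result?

510

Base: v=2.
Iteration 1: 2 < 133 holds -> v = 2 * 2 = 4.
Iteration 2: 4 < 133 holds -> v = 4 * 2 = 8.
Iteration 3: 8 < 133 holds -> v = 8 * 2 = 16.
Iteration 4: 16 < 133 holds -> v = 16 * 2 = 32.
Iteration 5: 32 < 133 holds -> v = 32 * 2 = 64.
Iteration 6: 64 < 133 holds -> v = 64 * 2 = 128.
Iteration 7: 128 < 133 holds -> v = 128 * 2 = 256.
Iteration 8: 256 < 133 fails; recursion stops.
SUM(v) = 2 + 4 + 8 + 16 + 32 + 64 + 128 + 256 = 510.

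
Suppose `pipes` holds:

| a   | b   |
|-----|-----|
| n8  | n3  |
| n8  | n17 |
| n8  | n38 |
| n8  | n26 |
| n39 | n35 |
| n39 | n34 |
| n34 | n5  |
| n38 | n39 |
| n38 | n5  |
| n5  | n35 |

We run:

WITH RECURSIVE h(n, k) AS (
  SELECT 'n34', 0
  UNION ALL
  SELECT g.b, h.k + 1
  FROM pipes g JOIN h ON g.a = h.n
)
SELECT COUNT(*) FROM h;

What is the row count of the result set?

Base: (n34, k=0).
Iteration 1: edges from {n34} -> (n5, k=1).
Iteration 2: edges from {n5} -> (n35, k=2).
Iteration 3: no outgoing edges from {n35}; recursion stops.
Total rows emitted: 3.

3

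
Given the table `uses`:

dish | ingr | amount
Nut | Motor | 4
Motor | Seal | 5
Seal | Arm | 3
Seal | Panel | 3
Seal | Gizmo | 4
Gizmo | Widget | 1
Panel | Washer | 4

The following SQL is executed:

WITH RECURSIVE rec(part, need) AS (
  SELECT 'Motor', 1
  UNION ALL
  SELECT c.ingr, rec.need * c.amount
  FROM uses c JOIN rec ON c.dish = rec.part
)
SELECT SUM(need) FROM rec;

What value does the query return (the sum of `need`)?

Base: (Motor, need=1).
Iteration 1: components of {Motor} -> Seal = 1*5 = 5.
Iteration 2: components of {Seal} -> Arm = 5*3 = 15, Gizmo = 5*4 = 20, Panel = 5*3 = 15.
Iteration 3: components of {Arm,Gizmo,Panel} -> Washer = 15*4 = 60, Widget = 20*1 = 20.
Iteration 4: no further components; recursion stops.
SUM(need) = 1 + 5 + 15 + 15 + 20 + 60 + 20 = 136.

136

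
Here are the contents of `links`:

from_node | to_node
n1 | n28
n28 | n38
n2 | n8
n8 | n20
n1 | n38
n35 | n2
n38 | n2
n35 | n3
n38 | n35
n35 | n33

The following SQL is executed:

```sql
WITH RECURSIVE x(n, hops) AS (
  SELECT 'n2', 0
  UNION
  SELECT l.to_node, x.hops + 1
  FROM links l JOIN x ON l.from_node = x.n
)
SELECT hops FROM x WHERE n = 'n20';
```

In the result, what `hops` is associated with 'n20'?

2

Base: (n2, hops=0).
Iteration 1: edges from {n2} -> (n8, hops=1).
Iteration 2: edges from {n8} -> (n20, hops=2).
Iteration 3: no outgoing edges from {n20}; recursion stops.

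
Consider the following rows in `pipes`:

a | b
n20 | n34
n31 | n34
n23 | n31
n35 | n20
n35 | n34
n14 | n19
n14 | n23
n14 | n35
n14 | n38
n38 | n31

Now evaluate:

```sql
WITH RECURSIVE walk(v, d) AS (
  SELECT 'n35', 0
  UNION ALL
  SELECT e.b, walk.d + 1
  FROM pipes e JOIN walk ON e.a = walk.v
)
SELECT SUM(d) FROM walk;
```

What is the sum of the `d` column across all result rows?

4

Base: (n35, d=0).
Iteration 1: edges from {n35} -> (n20, d=1), (n34, d=1).
Iteration 2: edges from {n20,n34} -> (n34, d=2).
Iteration 3: no outgoing edges from {n34}; recursion stops.
SUM(d) = 0 + 1 + 1 + 2 = 4.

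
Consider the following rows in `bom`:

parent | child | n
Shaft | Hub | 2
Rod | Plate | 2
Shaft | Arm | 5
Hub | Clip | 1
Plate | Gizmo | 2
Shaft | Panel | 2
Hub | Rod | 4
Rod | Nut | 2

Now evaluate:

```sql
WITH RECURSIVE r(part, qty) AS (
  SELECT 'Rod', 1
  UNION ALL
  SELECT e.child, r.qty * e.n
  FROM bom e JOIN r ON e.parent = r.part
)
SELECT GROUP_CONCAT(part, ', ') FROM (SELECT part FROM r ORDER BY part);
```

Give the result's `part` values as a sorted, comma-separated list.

Gizmo, Nut, Plate, Rod

Base: (Rod, qty=1).
Iteration 1: components of {Rod} -> Nut = 1*2 = 2, Plate = 1*2 = 2.
Iteration 2: components of {Nut,Plate} -> Gizmo = 2*2 = 4.
Iteration 3: no further components; recursion stops.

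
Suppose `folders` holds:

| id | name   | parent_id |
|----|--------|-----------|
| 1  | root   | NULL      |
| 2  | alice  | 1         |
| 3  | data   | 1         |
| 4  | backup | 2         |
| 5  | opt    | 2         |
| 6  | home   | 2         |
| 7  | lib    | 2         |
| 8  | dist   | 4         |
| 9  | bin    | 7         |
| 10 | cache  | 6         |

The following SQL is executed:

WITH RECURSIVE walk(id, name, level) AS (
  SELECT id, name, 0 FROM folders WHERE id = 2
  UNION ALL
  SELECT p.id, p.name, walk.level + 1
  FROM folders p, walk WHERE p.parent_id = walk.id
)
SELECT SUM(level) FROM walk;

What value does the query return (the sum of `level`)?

Base: id=2 (alice) at level 0.
Iteration 1: rows with parent_id in {2} -> backup (id 4, level 1), opt (id 5, level 1), home (id 6, level 1), lib (id 7, level 1).
Iteration 2: rows with parent_id in {4,5,6,7} -> dist (id 8, level 2), bin (id 9, level 2), cache (id 10, level 2).
Iteration 3: no rows with parent_id in {8,9,10}; recursion stops.
SUM(level) = 0 + 1 + 1 + 1 + 1 + 2 + 2 + 2 = 10.

10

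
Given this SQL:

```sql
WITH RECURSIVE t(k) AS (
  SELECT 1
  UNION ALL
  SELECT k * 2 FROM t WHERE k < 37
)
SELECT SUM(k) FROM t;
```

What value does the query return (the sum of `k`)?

127

Base: k=1.
Iteration 1: 1 < 37 holds -> k = 1 * 2 = 2.
Iteration 2: 2 < 37 holds -> k = 2 * 2 = 4.
Iteration 3: 4 < 37 holds -> k = 4 * 2 = 8.
Iteration 4: 8 < 37 holds -> k = 8 * 2 = 16.
Iteration 5: 16 < 37 holds -> k = 16 * 2 = 32.
Iteration 6: 32 < 37 holds -> k = 32 * 2 = 64.
Iteration 7: 64 < 37 fails; recursion stops.
SUM(k) = 1 + 2 + 4 + 8 + 16 + 32 + 64 = 127.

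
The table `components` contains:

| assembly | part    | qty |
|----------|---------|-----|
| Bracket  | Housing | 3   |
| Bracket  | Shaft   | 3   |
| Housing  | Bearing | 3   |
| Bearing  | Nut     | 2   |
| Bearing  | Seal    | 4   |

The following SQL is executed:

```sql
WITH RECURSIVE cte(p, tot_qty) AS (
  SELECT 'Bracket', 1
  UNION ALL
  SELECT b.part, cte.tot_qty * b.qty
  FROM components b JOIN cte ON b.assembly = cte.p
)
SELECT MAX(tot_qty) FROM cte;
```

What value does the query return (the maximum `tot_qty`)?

36

Base: (Bracket, tot_qty=1).
Iteration 1: components of {Bracket} -> Housing = 1*3 = 3, Shaft = 1*3 = 3.
Iteration 2: components of {Housing,Shaft} -> Bearing = 3*3 = 9.
Iteration 3: components of {Bearing} -> Nut = 9*2 = 18, Seal = 9*4 = 36.
Iteration 4: no further components; recursion stops.
tot_qty values: 1, 3, 3, 9, 18, 36; the maximum is 36.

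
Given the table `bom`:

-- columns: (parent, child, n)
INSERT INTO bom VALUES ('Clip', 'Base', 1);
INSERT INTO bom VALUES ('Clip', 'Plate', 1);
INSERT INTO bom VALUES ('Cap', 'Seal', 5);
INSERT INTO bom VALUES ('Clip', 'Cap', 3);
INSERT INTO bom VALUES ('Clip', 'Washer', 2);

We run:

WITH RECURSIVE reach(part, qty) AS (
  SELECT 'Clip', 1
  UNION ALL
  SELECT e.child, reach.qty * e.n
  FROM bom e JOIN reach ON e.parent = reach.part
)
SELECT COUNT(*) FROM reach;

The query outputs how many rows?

6

Base: (Clip, qty=1).
Iteration 1: components of {Clip} -> Base = 1*1 = 1, Cap = 1*3 = 3, Plate = 1*1 = 1, Washer = 1*2 = 2.
Iteration 2: components of {Base,Cap,Plate,Washer} -> Seal = 3*5 = 15.
Iteration 3: no further components; recursion stops.
Total rows emitted: 6.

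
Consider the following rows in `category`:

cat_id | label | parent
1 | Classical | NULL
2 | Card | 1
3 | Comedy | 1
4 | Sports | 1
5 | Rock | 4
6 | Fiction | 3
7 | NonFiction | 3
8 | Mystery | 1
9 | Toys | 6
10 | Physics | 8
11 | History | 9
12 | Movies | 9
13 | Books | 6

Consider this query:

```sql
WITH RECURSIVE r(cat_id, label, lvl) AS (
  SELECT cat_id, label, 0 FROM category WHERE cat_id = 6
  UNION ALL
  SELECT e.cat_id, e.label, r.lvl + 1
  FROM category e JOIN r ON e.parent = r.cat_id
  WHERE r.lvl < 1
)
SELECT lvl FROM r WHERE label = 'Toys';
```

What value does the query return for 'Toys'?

1

Base: cat_id=6 (Fiction) at lvl 0.
Iteration 1: rows with parent in {6} -> Toys (id 9, lvl 1), Books (id 13, lvl 1).
Iteration 2: lvl < 1 fails for all current rows; recursion stops.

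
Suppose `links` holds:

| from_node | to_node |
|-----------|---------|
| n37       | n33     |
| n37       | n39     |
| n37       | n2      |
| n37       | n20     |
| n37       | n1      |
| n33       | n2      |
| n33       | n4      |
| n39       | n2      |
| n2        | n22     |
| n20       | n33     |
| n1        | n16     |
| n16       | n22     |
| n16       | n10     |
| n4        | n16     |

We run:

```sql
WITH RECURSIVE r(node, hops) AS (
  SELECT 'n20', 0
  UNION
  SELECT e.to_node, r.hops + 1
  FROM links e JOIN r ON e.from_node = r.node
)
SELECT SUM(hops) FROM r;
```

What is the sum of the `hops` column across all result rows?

Base: (n20, hops=0).
Iteration 1: edges from {n20} -> (n33, hops=1).
Iteration 2: edges from {n33} -> (n2, hops=2), (n4, hops=2).
Iteration 3: edges from {n2,n4} -> (n16, hops=3), (n22, hops=3).
Iteration 4: edges from {n16,n22} -> (n10, hops=4), (n22, hops=4).
Iteration 5: no outgoing edges from {n10,n22}; recursion stops.
SUM(hops) = 0 + 1 + 2 + 2 + 3 + 3 + 4 + 4 = 19.

19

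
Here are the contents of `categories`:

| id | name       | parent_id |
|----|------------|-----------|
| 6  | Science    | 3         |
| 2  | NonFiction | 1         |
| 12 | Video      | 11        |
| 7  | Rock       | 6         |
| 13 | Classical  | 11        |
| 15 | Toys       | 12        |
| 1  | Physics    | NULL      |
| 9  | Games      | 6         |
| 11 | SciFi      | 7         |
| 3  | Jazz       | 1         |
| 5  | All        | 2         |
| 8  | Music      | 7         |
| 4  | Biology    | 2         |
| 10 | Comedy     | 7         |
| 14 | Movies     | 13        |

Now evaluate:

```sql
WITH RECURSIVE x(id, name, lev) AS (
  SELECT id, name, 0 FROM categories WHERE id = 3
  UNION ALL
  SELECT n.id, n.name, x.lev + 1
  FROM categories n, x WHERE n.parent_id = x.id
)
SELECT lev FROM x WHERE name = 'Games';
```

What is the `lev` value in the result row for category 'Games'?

2

Base: id=3 (Jazz) at lev 0.
Iteration 1: rows with parent_id in {3} -> Science (id 6, lev 1).
Iteration 2: rows with parent_id in {6} -> Rock (id 7, lev 2), Games (id 9, lev 2).
Iteration 3: rows with parent_id in {7,9} -> Music (id 8, lev 3), Comedy (id 10, lev 3), SciFi (id 11, lev 3).
Iteration 4: rows with parent_id in {8,10,11} -> Video (id 12, lev 4), Classical (id 13, lev 4).
Iteration 5: rows with parent_id in {12,13} -> Movies (id 14, lev 5), Toys (id 15, lev 5).
Iteration 6: no rows with parent_id in {14,15}; recursion stops.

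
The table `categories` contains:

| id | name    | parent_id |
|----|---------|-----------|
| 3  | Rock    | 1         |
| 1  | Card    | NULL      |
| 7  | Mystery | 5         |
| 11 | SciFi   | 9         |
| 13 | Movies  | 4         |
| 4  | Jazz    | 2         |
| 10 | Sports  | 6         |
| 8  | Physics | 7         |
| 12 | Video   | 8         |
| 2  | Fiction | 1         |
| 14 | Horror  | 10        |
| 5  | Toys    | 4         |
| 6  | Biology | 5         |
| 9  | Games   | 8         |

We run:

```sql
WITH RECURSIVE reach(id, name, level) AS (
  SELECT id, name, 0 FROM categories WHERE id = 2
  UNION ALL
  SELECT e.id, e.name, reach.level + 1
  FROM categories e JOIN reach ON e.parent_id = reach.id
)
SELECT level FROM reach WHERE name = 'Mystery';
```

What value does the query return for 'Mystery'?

3

Base: id=2 (Fiction) at level 0.
Iteration 1: rows with parent_id in {2} -> Jazz (id 4, level 1).
Iteration 2: rows with parent_id in {4} -> Toys (id 5, level 2), Movies (id 13, level 2).
Iteration 3: rows with parent_id in {5,13} -> Biology (id 6, level 3), Mystery (id 7, level 3).
Iteration 4: rows with parent_id in {6,7} -> Physics (id 8, level 4), Sports (id 10, level 4).
Iteration 5: rows with parent_id in {8,10} -> Games (id 9, level 5), Video (id 12, level 5), Horror (id 14, level 5).
Iteration 6: rows with parent_id in {9,12,14} -> SciFi (id 11, level 6).
Iteration 7: no rows with parent_id in {11}; recursion stops.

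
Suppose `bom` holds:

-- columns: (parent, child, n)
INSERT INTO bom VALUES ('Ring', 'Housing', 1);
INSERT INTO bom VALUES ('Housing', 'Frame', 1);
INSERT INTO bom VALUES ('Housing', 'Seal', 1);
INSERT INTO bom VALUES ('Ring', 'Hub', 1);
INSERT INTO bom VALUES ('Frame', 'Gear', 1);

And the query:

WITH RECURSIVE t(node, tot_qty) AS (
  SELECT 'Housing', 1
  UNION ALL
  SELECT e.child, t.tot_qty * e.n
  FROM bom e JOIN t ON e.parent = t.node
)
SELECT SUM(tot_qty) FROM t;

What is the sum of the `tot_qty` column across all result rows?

Base: (Housing, tot_qty=1).
Iteration 1: components of {Housing} -> Frame = 1*1 = 1, Seal = 1*1 = 1.
Iteration 2: components of {Frame,Seal} -> Gear = 1*1 = 1.
Iteration 3: no further components; recursion stops.
SUM(tot_qty) = 1 + 1 + 1 + 1 = 4.

4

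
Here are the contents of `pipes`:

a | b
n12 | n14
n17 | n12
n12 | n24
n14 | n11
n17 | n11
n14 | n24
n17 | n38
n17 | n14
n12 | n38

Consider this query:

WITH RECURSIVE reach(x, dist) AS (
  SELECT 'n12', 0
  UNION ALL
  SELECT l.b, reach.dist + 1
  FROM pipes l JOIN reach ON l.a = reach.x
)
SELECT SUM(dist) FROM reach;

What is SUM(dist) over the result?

7

Base: (n12, dist=0).
Iteration 1: edges from {n12} -> (n14, dist=1), (n24, dist=1), (n38, dist=1).
Iteration 2: edges from {n14,n24,n38} -> (n11, dist=2), (n24, dist=2).
Iteration 3: no outgoing edges from {n11,n24}; recursion stops.
SUM(dist) = 0 + 1 + 1 + 1 + 2 + 2 = 7.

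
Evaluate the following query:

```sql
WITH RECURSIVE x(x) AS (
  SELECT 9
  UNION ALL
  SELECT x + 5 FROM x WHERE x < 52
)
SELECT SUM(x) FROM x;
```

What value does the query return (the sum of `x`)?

315

Base: x=9.
Iteration 1: 9 < 52 holds -> x = 9 + 5 = 14.
Iteration 2: 14 < 52 holds -> x = 14 + 5 = 19.
Iteration 3: 19 < 52 holds -> x = 19 + 5 = 24.
Iteration 4: 24 < 52 holds -> x = 24 + 5 = 29.
Iteration 5: 29 < 52 holds -> x = 29 + 5 = 34.
Iteration 6: 34 < 52 holds -> x = 34 + 5 = 39.
Iteration 7: 39 < 52 holds -> x = 39 + 5 = 44.
Iteration 8: 44 < 52 holds -> x = 44 + 5 = 49.
Iteration 9: 49 < 52 holds -> x = 49 + 5 = 54.
Iteration 10: 54 < 52 fails; recursion stops.
SUM(x) = 9 + 14 + 19 + 24 + 29 + 34 + 39 + 44 + 49 + 54 = 315.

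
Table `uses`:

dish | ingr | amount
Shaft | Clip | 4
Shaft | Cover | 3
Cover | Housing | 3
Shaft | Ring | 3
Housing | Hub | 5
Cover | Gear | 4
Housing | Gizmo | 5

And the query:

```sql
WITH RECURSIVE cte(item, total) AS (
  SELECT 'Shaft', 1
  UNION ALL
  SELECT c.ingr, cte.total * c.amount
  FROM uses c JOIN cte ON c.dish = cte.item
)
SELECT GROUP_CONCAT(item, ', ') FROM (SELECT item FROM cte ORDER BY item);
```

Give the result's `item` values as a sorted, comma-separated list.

Clip, Cover, Gear, Gizmo, Housing, Hub, Ring, Shaft

Base: (Shaft, total=1).
Iteration 1: components of {Shaft} -> Clip = 1*4 = 4, Cover = 1*3 = 3, Ring = 1*3 = 3.
Iteration 2: components of {Clip,Cover,Ring} -> Gear = 3*4 = 12, Housing = 3*3 = 9.
Iteration 3: components of {Gear,Housing} -> Gizmo = 9*5 = 45, Hub = 9*5 = 45.
Iteration 4: no further components; recursion stops.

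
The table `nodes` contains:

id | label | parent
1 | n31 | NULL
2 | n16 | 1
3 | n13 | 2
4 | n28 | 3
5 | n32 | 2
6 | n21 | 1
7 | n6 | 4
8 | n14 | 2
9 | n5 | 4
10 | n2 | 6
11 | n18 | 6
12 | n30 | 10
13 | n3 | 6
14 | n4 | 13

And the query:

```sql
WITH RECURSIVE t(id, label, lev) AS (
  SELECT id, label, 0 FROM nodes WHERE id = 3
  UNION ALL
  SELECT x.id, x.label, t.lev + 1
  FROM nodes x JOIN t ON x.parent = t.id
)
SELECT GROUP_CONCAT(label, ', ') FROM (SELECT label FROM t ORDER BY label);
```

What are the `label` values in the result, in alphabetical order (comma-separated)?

Base: id=3 (n13) at lev 0.
Iteration 1: rows with parent in {3} -> n28 (id 4, lev 1).
Iteration 2: rows with parent in {4} -> n6 (id 7, lev 2), n5 (id 9, lev 2).
Iteration 3: no rows with parent in {7,9}; recursion stops.

n13, n28, n5, n6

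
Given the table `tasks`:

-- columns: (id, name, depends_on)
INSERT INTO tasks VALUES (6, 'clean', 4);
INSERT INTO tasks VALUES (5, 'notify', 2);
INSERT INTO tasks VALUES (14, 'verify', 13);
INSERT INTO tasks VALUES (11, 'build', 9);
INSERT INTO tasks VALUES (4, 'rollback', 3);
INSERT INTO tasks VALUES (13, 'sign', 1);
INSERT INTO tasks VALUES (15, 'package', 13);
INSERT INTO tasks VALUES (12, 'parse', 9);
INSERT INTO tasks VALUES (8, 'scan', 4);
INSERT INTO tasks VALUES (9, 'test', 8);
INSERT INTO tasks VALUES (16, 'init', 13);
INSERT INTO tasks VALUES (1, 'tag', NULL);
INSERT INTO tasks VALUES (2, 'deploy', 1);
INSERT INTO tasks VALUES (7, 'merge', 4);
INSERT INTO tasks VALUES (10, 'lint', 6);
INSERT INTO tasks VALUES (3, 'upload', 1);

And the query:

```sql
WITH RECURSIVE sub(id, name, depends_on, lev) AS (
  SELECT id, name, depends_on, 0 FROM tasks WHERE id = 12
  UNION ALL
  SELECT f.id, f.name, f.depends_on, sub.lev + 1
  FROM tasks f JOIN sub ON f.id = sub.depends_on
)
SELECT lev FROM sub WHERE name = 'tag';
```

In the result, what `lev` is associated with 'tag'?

5

Base: id=12 (parse), depends_on=9, lev 0.
Iteration 1: join on id=9 -> test (id 9, depends_on=8, lev 1).
Iteration 2: join on id=8 -> scan (id 8, depends_on=4, lev 2).
Iteration 3: join on id=4 -> rollback (id 4, depends_on=3, lev 3).
Iteration 4: join on id=3 -> upload (id 3, depends_on=1, lev 4).
Iteration 5: join on id=1 -> tag (id 1, depends_on=NULL, lev 5).
Iteration 6: depends_on is NULL; no match; recursion stops.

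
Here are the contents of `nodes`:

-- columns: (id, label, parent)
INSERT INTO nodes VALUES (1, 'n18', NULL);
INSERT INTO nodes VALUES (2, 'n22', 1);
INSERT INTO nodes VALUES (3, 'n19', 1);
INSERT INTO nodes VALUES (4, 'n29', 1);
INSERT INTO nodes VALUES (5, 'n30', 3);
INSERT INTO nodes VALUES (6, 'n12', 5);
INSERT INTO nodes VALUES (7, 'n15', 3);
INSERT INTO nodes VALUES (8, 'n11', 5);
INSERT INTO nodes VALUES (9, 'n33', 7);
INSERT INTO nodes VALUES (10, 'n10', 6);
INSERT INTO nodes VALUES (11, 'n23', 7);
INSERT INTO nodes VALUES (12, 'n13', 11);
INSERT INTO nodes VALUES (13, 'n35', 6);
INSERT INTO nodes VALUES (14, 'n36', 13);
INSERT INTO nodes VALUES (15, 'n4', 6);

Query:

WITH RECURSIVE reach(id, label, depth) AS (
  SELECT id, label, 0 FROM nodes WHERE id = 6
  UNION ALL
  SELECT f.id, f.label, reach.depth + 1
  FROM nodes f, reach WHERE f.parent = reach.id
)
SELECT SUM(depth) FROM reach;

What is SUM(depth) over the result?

5

Base: id=6 (n12) at depth 0.
Iteration 1: rows with parent in {6} -> n10 (id 10, depth 1), n35 (id 13, depth 1), n4 (id 15, depth 1).
Iteration 2: rows with parent in {10,13,15} -> n36 (id 14, depth 2).
Iteration 3: no rows with parent in {14}; recursion stops.
SUM(depth) = 0 + 1 + 1 + 1 + 2 = 5.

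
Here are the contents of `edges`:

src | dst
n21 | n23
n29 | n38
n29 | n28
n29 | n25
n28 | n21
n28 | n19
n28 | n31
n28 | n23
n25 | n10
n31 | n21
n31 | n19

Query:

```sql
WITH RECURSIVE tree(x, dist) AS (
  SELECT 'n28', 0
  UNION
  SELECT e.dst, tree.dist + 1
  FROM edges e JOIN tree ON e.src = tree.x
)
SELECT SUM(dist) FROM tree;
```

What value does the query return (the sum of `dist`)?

Base: (n28, dist=0).
Iteration 1: edges from {n28} -> (n19, dist=1), (n21, dist=1), (n23, dist=1), (n31, dist=1).
Iteration 2: edges from {n19,n21,n23,n31} -> (n19, dist=2), (n21, dist=2), (n23, dist=2).
Iteration 3: edges from {n19,n21,n23} -> (n23, dist=3).
Iteration 4: no outgoing edges from {n23}; recursion stops.
SUM(dist) = 0 + 1 + 1 + 1 + 1 + 2 + 2 + 2 + 3 = 13.

13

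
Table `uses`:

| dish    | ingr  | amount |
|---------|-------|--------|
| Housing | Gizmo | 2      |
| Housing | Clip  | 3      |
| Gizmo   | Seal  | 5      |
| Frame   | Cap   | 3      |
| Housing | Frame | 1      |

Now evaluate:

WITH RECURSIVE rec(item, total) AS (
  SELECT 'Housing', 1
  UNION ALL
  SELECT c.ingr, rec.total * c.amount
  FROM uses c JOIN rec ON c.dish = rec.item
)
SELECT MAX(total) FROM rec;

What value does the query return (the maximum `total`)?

10

Base: (Housing, total=1).
Iteration 1: components of {Housing} -> Clip = 1*3 = 3, Frame = 1*1 = 1, Gizmo = 1*2 = 2.
Iteration 2: components of {Clip,Frame,Gizmo} -> Cap = 1*3 = 3, Seal = 2*5 = 10.
Iteration 3: no further components; recursion stops.
total values: 1, 1, 3, 2, 3, 10; the maximum is 10.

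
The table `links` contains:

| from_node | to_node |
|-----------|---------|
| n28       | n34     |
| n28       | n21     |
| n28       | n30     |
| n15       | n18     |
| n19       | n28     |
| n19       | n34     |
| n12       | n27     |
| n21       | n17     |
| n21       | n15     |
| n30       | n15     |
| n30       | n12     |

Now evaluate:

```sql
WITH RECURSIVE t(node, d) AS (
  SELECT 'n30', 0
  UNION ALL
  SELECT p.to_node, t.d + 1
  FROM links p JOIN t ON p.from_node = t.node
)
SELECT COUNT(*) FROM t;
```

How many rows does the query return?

Base: (n30, d=0).
Iteration 1: edges from {n30} -> (n12, d=1), (n15, d=1).
Iteration 2: edges from {n12,n15} -> (n18, d=2), (n27, d=2).
Iteration 3: no outgoing edges from {n18,n27}; recursion stops.
Total rows emitted: 5.

5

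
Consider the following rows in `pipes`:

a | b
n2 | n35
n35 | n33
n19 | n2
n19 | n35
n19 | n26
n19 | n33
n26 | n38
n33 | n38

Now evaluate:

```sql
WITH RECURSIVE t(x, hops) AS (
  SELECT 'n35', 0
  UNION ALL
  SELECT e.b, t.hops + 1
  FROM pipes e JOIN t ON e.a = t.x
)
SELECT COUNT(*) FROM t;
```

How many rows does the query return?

Base: (n35, hops=0).
Iteration 1: edges from {n35} -> (n33, hops=1).
Iteration 2: edges from {n33} -> (n38, hops=2).
Iteration 3: no outgoing edges from {n38}; recursion stops.
Total rows emitted: 3.

3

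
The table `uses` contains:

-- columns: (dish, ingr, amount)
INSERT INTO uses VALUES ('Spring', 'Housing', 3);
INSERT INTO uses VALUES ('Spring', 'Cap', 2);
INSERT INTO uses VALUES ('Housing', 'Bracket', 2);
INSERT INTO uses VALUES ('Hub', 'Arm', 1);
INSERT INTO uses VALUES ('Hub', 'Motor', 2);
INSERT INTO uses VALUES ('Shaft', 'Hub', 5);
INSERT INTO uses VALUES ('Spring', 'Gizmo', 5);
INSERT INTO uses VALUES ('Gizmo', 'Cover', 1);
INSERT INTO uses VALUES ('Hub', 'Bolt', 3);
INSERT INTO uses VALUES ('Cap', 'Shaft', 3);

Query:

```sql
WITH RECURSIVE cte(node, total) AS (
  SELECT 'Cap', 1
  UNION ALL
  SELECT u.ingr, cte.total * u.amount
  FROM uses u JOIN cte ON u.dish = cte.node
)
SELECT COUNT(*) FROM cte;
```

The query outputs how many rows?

Base: (Cap, total=1).
Iteration 1: components of {Cap} -> Shaft = 1*3 = 3.
Iteration 2: components of {Shaft} -> Hub = 3*5 = 15.
Iteration 3: components of {Hub} -> Arm = 15*1 = 15, Bolt = 15*3 = 45, Motor = 15*2 = 30.
Iteration 4: no further components; recursion stops.
Total rows emitted: 6.

6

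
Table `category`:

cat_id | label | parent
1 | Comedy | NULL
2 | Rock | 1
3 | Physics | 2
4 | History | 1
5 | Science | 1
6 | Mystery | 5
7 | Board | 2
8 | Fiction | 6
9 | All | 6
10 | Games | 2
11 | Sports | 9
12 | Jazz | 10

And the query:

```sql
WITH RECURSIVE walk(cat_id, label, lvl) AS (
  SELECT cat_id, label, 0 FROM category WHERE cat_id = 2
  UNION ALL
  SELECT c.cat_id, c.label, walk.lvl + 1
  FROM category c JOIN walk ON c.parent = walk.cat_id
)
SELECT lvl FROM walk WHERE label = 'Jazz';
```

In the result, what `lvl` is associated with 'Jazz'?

Base: cat_id=2 (Rock) at lvl 0.
Iteration 1: rows with parent in {2} -> Physics (id 3, lvl 1), Board (id 7, lvl 1), Games (id 10, lvl 1).
Iteration 2: rows with parent in {3,7,10} -> Jazz (id 12, lvl 2).
Iteration 3: no rows with parent in {12}; recursion stops.

2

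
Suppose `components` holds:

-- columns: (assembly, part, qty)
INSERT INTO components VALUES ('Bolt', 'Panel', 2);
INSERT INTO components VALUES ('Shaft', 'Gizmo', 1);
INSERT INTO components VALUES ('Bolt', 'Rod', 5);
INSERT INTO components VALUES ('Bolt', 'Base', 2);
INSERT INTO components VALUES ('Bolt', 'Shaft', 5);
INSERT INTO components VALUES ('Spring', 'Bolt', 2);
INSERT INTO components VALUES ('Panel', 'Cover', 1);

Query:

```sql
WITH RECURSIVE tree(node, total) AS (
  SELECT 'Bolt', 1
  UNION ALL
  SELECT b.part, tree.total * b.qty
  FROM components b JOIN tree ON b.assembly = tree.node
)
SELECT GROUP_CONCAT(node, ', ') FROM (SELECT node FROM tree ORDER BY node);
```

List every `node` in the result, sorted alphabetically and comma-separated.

Base, Bolt, Cover, Gizmo, Panel, Rod, Shaft

Base: (Bolt, total=1).
Iteration 1: components of {Bolt} -> Base = 1*2 = 2, Panel = 1*2 = 2, Rod = 1*5 = 5, Shaft = 1*5 = 5.
Iteration 2: components of {Base,Panel,Rod,Shaft} -> Cover = 2*1 = 2, Gizmo = 5*1 = 5.
Iteration 3: no further components; recursion stops.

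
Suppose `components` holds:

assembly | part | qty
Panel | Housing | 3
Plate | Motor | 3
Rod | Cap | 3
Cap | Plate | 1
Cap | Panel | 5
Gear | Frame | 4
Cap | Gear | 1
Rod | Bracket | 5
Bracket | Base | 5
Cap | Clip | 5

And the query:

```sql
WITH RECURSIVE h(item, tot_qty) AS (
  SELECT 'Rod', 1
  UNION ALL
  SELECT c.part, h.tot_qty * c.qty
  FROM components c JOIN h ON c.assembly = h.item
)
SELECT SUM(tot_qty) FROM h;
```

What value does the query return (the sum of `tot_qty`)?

Base: (Rod, tot_qty=1).
Iteration 1: components of {Rod} -> Bracket = 1*5 = 5, Cap = 1*3 = 3.
Iteration 2: components of {Bracket,Cap} -> Base = 5*5 = 25, Clip = 3*5 = 15, Gear = 3*1 = 3, Panel = 3*5 = 15, Plate = 3*1 = 3.
Iteration 3: components of {Base,Clip,Gear,Panel,Plate} -> Frame = 3*4 = 12, Housing = 15*3 = 45, Motor = 3*3 = 9.
Iteration 4: no further components; recursion stops.
SUM(tot_qty) = 1 + 3 + 5 + 15 + 3 + 15 + 3 + 25 + 12 + 45 + 9 = 136.

136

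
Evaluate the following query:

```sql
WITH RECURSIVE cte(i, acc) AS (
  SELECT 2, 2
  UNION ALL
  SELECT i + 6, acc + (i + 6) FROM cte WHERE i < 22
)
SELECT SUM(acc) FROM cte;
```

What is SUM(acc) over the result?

Base: i=2, acc=2.
Iteration 1: 2 < 22 holds -> i = 2 + 6 = 8, acc = 2 + 8 = 10.
Iteration 2: 8 < 22 holds -> i = 8 + 6 = 14, acc = 10 + 14 = 24.
Iteration 3: 14 < 22 holds -> i = 14 + 6 = 20, acc = 24 + 20 = 44.
Iteration 4: 20 < 22 holds -> i = 20 + 6 = 26, acc = 44 + 26 = 70.
Iteration 5: 26 < 22 fails; recursion stops.
SUM(acc) = 2 + 10 + 24 + 44 + 70 = 150.

150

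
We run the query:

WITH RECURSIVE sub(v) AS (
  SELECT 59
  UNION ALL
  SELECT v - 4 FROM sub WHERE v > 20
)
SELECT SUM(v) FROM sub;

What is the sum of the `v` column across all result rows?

429

Base: v=59.
Iteration 1: 59 > 20 holds -> v = 59 - 4 = 55.
Iteration 2: 55 > 20 holds -> v = 55 - 4 = 51.
Iteration 3: 51 > 20 holds -> v = 51 - 4 = 47.
Iteration 4: 47 > 20 holds -> v = 47 - 4 = 43.
Iteration 5: 43 > 20 holds -> v = 43 - 4 = 39.
Iteration 6: 39 > 20 holds -> v = 39 - 4 = 35.
Iteration 7: 35 > 20 holds -> v = 35 - 4 = 31.
Iteration 8: 31 > 20 holds -> v = 31 - 4 = 27.
Iteration 9: 27 > 20 holds -> v = 27 - 4 = 23.
Iteration 10: 23 > 20 holds -> v = 23 - 4 = 19.
Iteration 11: 19 > 20 fails; recursion stops.
SUM(v) = 59 + 55 + 51 + 47 + 43 + 39 + 35 + 31 + 27 + 23 + 19 = 429.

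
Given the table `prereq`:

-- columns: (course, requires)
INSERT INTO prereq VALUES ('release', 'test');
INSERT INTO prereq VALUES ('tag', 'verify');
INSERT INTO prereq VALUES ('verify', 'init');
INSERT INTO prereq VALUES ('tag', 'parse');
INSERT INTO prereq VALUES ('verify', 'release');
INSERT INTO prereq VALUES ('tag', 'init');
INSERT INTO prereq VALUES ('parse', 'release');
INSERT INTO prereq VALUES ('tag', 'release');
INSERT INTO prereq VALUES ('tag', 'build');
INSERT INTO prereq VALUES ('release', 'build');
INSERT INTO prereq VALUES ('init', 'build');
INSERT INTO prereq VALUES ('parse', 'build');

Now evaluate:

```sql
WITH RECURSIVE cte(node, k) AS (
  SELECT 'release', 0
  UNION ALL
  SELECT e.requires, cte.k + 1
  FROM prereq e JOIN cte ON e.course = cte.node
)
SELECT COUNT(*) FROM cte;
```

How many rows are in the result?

Base: (release, k=0).
Iteration 1: edges from {release} -> (build, k=1), (test, k=1).
Iteration 2: no outgoing edges from {build,test}; recursion stops.
Total rows emitted: 3.

3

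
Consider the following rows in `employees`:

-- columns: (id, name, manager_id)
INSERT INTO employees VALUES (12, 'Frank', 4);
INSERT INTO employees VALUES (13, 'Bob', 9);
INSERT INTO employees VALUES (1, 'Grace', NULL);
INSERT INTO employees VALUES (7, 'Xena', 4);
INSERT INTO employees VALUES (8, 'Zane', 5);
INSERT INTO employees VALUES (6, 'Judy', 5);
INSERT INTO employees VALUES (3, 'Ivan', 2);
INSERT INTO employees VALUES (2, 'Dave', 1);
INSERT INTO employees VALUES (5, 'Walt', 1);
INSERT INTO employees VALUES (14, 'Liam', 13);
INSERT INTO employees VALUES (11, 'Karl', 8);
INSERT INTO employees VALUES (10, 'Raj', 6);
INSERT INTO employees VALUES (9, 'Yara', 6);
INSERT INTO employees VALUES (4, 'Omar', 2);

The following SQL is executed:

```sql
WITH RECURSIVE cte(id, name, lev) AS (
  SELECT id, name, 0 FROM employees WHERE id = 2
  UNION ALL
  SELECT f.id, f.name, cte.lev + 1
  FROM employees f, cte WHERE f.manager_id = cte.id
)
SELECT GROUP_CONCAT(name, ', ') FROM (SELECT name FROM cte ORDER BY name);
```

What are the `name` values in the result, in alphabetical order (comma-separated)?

Dave, Frank, Ivan, Omar, Xena

Base: id=2 (Dave) at lev 0.
Iteration 1: rows with manager_id in {2} -> Ivan (id 3, lev 1), Omar (id 4, lev 1).
Iteration 2: rows with manager_id in {3,4} -> Xena (id 7, lev 2), Frank (id 12, lev 2).
Iteration 3: no rows with manager_id in {7,12}; recursion stops.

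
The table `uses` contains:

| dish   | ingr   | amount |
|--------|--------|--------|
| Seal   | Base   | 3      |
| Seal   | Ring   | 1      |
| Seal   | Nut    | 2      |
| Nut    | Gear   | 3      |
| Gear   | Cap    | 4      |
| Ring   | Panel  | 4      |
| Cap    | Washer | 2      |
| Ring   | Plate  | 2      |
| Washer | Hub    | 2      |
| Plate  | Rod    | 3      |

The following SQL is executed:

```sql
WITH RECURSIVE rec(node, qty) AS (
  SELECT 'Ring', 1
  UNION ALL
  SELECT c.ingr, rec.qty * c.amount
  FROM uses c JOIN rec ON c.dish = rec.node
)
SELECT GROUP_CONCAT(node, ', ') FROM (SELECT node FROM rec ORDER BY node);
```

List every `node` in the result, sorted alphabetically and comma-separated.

Panel, Plate, Ring, Rod

Base: (Ring, qty=1).
Iteration 1: components of {Ring} -> Panel = 1*4 = 4, Plate = 1*2 = 2.
Iteration 2: components of {Panel,Plate} -> Rod = 2*3 = 6.
Iteration 3: no further components; recursion stops.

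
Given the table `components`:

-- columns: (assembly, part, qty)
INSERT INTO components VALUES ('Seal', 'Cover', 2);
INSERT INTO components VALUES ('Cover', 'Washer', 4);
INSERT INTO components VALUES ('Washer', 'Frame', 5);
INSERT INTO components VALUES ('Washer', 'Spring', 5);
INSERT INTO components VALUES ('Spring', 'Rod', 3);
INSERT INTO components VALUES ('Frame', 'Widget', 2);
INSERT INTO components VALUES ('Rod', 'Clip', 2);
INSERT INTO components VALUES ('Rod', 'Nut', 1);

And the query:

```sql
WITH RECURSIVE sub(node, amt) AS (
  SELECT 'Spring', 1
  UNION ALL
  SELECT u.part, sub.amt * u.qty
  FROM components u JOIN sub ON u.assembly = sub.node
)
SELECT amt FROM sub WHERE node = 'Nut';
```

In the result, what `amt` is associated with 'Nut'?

Base: (Spring, amt=1).
Iteration 1: components of {Spring} -> Rod = 1*3 = 3.
Iteration 2: components of {Rod} -> Clip = 3*2 = 6, Nut = 3*1 = 3.
Iteration 3: no further components; recursion stops.

3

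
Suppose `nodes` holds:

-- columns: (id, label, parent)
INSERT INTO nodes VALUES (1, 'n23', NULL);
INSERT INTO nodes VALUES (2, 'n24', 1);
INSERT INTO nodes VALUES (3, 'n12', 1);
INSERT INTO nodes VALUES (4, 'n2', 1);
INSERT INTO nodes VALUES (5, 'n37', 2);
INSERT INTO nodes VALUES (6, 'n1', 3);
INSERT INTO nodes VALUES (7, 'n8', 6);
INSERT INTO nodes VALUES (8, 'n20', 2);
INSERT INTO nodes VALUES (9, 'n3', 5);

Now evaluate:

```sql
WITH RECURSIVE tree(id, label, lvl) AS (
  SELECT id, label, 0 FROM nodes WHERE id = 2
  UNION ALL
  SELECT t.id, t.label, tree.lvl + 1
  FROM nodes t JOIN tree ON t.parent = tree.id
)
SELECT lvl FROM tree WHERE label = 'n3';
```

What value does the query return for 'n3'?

Base: id=2 (n24) at lvl 0.
Iteration 1: rows with parent in {2} -> n37 (id 5, lvl 1), n20 (id 8, lvl 1).
Iteration 2: rows with parent in {5,8} -> n3 (id 9, lvl 2).
Iteration 3: no rows with parent in {9}; recursion stops.

2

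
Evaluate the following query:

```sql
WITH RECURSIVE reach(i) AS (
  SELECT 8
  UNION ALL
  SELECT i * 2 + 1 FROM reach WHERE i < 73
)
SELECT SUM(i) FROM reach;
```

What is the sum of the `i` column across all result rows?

274

Base: i=8.
Iteration 1: 8 < 73 holds -> i = 8 * 2 + 1 = 17.
Iteration 2: 17 < 73 holds -> i = 17 * 2 + 1 = 35.
Iteration 3: 35 < 73 holds -> i = 35 * 2 + 1 = 71.
Iteration 4: 71 < 73 holds -> i = 71 * 2 + 1 = 143.
Iteration 5: 143 < 73 fails; recursion stops.
SUM(i) = 8 + 17 + 35 + 71 + 143 = 274.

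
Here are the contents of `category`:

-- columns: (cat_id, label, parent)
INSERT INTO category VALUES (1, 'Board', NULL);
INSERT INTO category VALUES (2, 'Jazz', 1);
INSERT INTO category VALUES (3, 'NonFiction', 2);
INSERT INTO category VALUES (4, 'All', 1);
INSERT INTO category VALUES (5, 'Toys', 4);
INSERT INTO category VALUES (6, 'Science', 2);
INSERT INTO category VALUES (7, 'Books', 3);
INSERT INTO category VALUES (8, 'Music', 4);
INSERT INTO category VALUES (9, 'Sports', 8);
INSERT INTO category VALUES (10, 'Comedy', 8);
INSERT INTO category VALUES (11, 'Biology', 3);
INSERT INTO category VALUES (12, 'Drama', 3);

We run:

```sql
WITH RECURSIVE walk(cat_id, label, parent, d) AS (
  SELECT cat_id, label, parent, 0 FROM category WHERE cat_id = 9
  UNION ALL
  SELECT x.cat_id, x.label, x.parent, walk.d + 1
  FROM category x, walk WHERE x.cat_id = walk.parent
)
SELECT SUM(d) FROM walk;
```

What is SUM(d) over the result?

6

Base: cat_id=9 (Sports), parent=8, d 0.
Iteration 1: join on cat_id=8 -> Music (id 8, parent=4, d 1).
Iteration 2: join on cat_id=4 -> All (id 4, parent=1, d 2).
Iteration 3: join on cat_id=1 -> Board (id 1, parent=NULL, d 3).
Iteration 4: parent is NULL; no match; recursion stops.
SUM(d) = 0 + 1 + 2 + 3 = 6.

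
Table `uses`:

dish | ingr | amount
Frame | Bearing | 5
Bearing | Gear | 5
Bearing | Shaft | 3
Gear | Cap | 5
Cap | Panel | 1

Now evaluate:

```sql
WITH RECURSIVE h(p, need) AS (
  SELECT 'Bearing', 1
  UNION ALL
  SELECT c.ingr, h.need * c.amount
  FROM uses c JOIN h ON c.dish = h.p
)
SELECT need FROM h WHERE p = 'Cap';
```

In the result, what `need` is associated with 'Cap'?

Base: (Bearing, need=1).
Iteration 1: components of {Bearing} -> Gear = 1*5 = 5, Shaft = 1*3 = 3.
Iteration 2: components of {Gear,Shaft} -> Cap = 5*5 = 25.
Iteration 3: components of {Cap} -> Panel = 25*1 = 25.
Iteration 4: no further components; recursion stops.

25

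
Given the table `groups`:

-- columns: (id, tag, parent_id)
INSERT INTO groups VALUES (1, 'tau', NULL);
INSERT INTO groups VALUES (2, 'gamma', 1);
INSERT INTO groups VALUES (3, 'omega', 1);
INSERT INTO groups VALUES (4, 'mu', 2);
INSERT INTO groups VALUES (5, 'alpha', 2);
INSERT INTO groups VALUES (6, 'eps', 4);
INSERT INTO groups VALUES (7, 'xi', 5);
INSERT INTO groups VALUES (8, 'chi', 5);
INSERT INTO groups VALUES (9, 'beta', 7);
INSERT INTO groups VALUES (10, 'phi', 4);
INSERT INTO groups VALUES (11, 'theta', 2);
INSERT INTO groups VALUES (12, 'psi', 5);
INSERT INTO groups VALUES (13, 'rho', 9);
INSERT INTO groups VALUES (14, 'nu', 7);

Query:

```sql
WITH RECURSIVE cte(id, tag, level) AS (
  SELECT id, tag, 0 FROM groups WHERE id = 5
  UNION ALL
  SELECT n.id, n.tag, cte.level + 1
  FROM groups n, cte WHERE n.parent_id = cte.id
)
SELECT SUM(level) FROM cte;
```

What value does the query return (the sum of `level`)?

10

Base: id=5 (alpha) at level 0.
Iteration 1: rows with parent_id in {5} -> xi (id 7, level 1), chi (id 8, level 1), psi (id 12, level 1).
Iteration 2: rows with parent_id in {7,8,12} -> beta (id 9, level 2), nu (id 14, level 2).
Iteration 3: rows with parent_id in {9,14} -> rho (id 13, level 3).
Iteration 4: no rows with parent_id in {13}; recursion stops.
SUM(level) = 0 + 1 + 1 + 1 + 2 + 2 + 3 = 10.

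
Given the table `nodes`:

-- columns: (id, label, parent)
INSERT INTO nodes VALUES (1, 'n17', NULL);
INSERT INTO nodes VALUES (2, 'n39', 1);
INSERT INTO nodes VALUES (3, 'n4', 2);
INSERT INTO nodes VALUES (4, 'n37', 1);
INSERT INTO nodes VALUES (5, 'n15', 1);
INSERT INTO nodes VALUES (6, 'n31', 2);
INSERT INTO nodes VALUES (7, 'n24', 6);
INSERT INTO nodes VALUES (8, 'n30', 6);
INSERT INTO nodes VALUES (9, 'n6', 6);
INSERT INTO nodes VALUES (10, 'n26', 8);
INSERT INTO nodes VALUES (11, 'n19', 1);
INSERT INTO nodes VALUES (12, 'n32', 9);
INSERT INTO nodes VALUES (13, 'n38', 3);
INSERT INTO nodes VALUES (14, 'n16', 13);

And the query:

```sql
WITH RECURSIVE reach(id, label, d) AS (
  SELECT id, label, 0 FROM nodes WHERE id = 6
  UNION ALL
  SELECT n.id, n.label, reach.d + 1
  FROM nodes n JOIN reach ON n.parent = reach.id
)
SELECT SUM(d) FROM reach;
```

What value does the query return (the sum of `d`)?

7

Base: id=6 (n31) at d 0.
Iteration 1: rows with parent in {6} -> n24 (id 7, d 1), n30 (id 8, d 1), n6 (id 9, d 1).
Iteration 2: rows with parent in {7,8,9} -> n26 (id 10, d 2), n32 (id 12, d 2).
Iteration 3: no rows with parent in {10,12}; recursion stops.
SUM(d) = 0 + 1 + 1 + 1 + 2 + 2 = 7.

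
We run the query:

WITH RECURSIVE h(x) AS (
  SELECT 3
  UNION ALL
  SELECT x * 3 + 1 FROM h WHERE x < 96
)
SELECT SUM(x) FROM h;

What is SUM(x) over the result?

421

Base: x=3.
Iteration 1: 3 < 96 holds -> x = 3 * 3 + 1 = 10.
Iteration 2: 10 < 96 holds -> x = 10 * 3 + 1 = 31.
Iteration 3: 31 < 96 holds -> x = 31 * 3 + 1 = 94.
Iteration 4: 94 < 96 holds -> x = 94 * 3 + 1 = 283.
Iteration 5: 283 < 96 fails; recursion stops.
SUM(x) = 3 + 10 + 31 + 94 + 283 = 421.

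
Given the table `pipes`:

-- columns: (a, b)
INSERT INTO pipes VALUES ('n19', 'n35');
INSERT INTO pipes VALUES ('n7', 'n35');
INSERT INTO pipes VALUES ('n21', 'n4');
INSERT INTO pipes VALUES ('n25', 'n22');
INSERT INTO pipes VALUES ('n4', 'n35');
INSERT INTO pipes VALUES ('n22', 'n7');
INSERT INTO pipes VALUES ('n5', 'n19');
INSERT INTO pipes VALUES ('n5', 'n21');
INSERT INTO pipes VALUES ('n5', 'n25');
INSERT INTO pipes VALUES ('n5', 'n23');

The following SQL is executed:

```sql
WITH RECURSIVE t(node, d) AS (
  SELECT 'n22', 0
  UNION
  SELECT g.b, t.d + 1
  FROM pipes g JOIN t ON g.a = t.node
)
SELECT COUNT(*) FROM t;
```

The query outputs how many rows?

Base: (n22, d=0).
Iteration 1: edges from {n22} -> (n7, d=1).
Iteration 2: edges from {n7} -> (n35, d=2).
Iteration 3: no outgoing edges from {n35}; recursion stops.
Total rows emitted: 3.

3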